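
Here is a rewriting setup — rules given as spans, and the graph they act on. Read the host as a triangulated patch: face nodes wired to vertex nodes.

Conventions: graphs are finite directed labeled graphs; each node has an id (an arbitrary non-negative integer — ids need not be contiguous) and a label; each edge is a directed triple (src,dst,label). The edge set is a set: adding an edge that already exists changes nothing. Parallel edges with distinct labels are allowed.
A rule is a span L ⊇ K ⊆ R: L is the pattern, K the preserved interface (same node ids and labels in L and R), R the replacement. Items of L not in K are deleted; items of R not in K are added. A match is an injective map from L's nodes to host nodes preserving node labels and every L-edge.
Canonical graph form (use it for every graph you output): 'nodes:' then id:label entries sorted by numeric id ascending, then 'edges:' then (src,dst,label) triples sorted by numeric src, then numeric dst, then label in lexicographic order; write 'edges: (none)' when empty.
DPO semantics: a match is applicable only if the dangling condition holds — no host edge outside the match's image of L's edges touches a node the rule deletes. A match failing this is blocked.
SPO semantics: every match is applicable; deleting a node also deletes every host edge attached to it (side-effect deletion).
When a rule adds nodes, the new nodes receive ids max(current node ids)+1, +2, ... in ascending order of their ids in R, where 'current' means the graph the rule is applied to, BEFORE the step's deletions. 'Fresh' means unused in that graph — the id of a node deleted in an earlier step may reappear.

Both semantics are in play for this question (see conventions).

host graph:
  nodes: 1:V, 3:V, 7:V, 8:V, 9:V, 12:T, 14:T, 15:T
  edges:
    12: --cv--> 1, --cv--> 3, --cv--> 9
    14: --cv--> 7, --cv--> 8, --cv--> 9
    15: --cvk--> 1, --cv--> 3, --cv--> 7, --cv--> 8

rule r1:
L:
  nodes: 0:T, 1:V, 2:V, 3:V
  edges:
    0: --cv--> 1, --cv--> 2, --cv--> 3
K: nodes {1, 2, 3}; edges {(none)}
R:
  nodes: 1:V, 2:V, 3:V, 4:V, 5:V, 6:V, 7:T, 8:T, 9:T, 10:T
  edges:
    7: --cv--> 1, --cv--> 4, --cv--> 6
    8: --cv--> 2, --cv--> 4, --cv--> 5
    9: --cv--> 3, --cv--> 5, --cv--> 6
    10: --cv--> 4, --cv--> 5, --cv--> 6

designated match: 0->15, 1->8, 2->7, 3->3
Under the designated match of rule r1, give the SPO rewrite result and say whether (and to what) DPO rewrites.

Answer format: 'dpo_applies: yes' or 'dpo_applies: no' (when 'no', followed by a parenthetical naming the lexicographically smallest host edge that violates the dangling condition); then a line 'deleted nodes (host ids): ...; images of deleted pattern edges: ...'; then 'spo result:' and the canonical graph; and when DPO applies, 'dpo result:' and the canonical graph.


dpo_applies: no
(the rule deletes node 15, which keeps host edge (15,1,cvk) outside the match image — the dangling condition fails, DPO blocks; SPO proceeds and side-deletes such edges)
deleted nodes (host ids): 15; images of deleted pattern edges: (15,3,cv); (15,7,cv); (15,8,cv)
spo result:
nodes: 1:V, 3:V, 7:V, 8:V, 9:V, 12:T, 14:T, 16:V, 17:V, 18:V, 19:T, 20:T, 21:T, 22:T
edges: (12,1,cv); (12,3,cv); (12,9,cv); (14,7,cv); (14,8,cv); (14,9,cv); (19,8,cv); (19,16,cv); (19,18,cv); (20,7,cv); (20,16,cv); (20,17,cv); (21,3,cv); (21,17,cv); (21,18,cv); (22,16,cv); (22,17,cv); (22,18,cv)


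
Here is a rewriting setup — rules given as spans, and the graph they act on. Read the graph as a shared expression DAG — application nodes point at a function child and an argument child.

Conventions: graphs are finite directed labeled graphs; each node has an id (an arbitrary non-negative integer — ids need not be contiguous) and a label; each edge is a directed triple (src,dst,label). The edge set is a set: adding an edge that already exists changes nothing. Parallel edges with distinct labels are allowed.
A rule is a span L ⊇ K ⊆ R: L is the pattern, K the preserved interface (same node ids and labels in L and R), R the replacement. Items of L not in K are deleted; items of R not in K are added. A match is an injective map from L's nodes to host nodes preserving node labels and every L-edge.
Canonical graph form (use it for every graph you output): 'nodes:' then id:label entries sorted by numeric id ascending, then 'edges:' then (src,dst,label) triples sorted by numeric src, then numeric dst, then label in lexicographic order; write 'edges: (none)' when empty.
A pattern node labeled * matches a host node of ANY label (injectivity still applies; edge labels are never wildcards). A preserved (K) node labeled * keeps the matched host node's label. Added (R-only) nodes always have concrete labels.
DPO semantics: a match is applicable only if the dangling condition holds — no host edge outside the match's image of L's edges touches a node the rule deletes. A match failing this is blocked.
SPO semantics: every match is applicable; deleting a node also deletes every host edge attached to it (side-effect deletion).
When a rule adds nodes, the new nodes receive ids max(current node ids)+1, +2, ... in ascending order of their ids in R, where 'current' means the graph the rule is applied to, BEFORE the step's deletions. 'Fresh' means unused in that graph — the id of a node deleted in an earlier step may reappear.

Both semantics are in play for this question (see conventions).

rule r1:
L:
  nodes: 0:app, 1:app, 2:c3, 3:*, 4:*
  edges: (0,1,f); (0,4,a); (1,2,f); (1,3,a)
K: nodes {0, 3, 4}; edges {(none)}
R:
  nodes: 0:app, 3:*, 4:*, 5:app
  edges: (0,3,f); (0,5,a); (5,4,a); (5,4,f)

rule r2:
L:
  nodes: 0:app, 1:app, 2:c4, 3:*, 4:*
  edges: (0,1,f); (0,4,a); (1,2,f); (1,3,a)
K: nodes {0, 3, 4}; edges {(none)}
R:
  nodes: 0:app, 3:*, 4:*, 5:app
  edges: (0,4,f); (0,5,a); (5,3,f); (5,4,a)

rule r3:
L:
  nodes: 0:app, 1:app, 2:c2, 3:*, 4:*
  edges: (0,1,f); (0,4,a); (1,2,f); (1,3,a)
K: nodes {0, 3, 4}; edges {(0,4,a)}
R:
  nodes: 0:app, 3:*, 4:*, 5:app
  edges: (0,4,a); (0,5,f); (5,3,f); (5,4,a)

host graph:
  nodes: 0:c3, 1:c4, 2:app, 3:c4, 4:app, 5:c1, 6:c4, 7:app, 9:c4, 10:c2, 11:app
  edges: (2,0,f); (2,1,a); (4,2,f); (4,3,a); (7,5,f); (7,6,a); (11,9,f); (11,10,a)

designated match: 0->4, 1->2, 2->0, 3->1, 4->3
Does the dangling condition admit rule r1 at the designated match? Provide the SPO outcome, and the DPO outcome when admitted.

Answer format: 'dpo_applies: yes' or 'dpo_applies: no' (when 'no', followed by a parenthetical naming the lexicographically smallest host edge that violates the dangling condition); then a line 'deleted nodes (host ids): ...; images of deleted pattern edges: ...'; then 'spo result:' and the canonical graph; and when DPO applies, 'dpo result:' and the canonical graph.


dpo_applies: yes
deleted nodes (host ids): 0, 2; images of deleted pattern edges: (2,0,f); (2,1,a); (4,2,f); (4,3,a)
spo result:
nodes: 1:c4, 3:c4, 4:app, 5:c1, 6:c4, 7:app, 9:c4, 10:c2, 11:app, 12:app
edges: (4,1,f); (4,12,a); (7,5,f); (7,6,a); (11,9,f); (11,10,a); (12,3,a); (12,3,f)
dpo result:
nodes: 1:c4, 3:c4, 4:app, 5:c1, 6:c4, 7:app, 9:c4, 10:c2, 11:app, 12:app
edges: (4,1,f); (4,12,a); (7,5,f); (7,6,a); (11,9,f); (11,10,a); (12,3,a); (12,3,f)


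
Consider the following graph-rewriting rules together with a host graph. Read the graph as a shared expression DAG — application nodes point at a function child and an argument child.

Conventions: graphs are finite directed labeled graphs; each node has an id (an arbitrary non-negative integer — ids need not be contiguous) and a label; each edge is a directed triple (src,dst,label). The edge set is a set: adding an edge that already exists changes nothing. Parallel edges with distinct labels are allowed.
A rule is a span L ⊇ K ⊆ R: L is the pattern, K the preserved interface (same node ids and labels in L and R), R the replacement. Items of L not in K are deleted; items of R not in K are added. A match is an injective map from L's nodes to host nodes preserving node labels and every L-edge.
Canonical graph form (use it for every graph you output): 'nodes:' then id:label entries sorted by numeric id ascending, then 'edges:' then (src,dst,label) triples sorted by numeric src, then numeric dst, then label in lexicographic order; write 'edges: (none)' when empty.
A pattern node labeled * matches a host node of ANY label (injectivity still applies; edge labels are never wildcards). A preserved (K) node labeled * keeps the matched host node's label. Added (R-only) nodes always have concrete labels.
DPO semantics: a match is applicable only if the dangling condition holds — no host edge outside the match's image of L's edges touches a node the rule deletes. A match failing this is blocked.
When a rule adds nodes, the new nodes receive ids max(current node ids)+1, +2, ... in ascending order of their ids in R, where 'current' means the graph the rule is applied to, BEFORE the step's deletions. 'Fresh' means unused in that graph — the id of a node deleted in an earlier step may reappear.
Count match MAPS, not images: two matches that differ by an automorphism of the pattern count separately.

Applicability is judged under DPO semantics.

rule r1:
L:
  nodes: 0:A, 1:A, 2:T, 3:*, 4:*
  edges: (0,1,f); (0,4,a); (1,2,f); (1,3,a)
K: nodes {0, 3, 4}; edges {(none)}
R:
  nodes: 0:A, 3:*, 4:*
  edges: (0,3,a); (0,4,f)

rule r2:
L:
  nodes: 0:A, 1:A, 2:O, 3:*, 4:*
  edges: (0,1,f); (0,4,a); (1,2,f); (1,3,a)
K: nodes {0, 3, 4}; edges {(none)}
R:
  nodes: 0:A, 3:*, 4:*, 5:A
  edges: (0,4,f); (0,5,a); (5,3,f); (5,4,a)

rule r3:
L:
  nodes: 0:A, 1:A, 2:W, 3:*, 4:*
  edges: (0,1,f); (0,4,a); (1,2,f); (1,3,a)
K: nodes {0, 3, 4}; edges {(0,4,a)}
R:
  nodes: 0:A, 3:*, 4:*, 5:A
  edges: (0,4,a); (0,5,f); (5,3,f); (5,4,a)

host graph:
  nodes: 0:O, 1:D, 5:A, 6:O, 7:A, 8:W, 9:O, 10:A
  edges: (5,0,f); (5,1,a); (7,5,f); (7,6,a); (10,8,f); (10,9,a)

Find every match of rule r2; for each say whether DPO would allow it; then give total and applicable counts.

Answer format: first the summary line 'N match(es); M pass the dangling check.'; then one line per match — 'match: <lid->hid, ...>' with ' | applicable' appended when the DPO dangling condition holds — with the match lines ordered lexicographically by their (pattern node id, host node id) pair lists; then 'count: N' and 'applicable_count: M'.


1 match(es); 1 pass the dangling check.
match: 0->7, 1->5, 2->0, 3->1, 4->6 | applicable
count: 1
applicable_count: 1


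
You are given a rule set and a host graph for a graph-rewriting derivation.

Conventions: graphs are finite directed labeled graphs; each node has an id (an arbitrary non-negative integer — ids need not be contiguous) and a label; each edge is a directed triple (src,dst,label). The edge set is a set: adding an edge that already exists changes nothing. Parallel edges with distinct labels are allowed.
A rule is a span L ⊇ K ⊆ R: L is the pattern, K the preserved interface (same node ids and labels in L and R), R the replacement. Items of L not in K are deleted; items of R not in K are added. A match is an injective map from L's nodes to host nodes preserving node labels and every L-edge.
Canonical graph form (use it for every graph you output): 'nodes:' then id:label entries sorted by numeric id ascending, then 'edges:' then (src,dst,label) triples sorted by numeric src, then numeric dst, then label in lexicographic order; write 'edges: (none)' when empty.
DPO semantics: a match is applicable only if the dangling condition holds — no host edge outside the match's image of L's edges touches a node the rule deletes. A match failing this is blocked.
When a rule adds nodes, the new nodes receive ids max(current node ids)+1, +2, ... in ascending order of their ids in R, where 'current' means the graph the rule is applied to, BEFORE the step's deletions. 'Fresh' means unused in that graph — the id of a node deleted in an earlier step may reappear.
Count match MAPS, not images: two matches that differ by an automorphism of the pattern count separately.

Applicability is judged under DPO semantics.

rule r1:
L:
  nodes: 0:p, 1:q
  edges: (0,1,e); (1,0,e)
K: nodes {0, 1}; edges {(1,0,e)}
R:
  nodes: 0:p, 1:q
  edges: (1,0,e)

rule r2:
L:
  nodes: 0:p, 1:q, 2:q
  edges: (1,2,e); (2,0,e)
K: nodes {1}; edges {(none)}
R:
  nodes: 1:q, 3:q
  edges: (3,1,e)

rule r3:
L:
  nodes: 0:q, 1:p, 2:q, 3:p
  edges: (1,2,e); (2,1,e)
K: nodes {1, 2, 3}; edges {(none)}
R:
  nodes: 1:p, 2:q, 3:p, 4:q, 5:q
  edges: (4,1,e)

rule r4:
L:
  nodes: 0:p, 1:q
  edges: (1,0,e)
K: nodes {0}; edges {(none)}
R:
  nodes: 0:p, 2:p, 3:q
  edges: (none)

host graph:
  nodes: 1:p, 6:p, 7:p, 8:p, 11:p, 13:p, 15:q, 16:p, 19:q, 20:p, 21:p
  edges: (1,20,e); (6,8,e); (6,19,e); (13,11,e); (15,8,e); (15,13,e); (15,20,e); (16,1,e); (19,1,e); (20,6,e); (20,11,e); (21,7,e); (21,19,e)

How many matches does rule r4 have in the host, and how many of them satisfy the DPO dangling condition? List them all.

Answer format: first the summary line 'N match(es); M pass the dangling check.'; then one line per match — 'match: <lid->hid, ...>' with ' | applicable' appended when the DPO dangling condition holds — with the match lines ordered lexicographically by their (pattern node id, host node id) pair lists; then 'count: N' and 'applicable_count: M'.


4 match(es); 0 pass the dangling check.
match: 0->1, 1->19
match: 0->8, 1->15
match: 0->13, 1->15
match: 0->20, 1->15
count: 4
applicable_count: 0


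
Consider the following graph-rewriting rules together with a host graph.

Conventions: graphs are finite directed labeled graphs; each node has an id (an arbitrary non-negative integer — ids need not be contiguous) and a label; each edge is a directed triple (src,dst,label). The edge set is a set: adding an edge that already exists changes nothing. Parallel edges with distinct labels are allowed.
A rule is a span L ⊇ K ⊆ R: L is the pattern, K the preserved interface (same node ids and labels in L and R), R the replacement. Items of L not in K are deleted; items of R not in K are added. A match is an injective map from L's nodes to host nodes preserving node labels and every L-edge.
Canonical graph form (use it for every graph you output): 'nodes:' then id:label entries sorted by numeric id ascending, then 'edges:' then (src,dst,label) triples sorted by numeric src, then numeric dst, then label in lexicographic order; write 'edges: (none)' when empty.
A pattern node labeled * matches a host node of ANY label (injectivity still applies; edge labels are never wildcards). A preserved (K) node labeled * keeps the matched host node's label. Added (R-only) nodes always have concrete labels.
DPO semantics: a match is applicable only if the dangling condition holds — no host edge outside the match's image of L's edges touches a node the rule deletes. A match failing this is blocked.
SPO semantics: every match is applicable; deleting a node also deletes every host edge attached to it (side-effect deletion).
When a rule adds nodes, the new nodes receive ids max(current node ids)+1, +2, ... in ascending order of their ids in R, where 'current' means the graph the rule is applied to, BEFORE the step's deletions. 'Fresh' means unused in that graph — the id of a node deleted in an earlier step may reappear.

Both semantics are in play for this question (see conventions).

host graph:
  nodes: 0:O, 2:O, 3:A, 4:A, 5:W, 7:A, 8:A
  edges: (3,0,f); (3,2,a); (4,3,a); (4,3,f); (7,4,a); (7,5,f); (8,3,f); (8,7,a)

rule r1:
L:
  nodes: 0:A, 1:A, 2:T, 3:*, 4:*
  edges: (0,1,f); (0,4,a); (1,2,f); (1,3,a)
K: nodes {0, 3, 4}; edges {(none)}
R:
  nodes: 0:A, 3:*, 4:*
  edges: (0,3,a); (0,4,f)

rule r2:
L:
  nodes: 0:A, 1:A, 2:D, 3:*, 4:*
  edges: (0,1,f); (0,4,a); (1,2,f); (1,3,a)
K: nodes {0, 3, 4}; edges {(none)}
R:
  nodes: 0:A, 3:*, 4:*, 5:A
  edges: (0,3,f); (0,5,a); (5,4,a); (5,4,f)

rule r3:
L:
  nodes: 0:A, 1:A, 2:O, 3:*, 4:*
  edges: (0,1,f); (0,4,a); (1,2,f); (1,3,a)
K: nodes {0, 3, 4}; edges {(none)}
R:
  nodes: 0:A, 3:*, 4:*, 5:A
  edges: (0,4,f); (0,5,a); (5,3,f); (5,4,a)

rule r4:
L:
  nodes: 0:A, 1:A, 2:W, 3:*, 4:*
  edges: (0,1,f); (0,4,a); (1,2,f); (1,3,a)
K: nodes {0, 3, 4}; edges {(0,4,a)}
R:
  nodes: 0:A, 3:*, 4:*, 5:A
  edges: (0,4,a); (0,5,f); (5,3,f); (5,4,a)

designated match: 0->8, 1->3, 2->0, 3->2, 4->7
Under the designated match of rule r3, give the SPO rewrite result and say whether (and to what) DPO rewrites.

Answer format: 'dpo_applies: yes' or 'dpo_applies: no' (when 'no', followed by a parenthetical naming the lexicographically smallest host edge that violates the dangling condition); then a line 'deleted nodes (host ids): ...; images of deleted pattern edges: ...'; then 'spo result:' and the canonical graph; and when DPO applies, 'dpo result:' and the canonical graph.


dpo_applies: no
(the rule deletes node 3, which keeps host edge (4,3,a) outside the match image — the dangling condition fails, DPO blocks; SPO proceeds and side-deletes such edges)
deleted nodes (host ids): 0, 3; images of deleted pattern edges: (3,0,f); (3,2,a); (8,3,f); (8,7,a)
spo result:
nodes: 2:O, 4:A, 5:W, 7:A, 8:A, 9:A
edges: (7,4,a); (7,5,f); (8,7,f); (8,9,a); (9,2,f); (9,7,a)


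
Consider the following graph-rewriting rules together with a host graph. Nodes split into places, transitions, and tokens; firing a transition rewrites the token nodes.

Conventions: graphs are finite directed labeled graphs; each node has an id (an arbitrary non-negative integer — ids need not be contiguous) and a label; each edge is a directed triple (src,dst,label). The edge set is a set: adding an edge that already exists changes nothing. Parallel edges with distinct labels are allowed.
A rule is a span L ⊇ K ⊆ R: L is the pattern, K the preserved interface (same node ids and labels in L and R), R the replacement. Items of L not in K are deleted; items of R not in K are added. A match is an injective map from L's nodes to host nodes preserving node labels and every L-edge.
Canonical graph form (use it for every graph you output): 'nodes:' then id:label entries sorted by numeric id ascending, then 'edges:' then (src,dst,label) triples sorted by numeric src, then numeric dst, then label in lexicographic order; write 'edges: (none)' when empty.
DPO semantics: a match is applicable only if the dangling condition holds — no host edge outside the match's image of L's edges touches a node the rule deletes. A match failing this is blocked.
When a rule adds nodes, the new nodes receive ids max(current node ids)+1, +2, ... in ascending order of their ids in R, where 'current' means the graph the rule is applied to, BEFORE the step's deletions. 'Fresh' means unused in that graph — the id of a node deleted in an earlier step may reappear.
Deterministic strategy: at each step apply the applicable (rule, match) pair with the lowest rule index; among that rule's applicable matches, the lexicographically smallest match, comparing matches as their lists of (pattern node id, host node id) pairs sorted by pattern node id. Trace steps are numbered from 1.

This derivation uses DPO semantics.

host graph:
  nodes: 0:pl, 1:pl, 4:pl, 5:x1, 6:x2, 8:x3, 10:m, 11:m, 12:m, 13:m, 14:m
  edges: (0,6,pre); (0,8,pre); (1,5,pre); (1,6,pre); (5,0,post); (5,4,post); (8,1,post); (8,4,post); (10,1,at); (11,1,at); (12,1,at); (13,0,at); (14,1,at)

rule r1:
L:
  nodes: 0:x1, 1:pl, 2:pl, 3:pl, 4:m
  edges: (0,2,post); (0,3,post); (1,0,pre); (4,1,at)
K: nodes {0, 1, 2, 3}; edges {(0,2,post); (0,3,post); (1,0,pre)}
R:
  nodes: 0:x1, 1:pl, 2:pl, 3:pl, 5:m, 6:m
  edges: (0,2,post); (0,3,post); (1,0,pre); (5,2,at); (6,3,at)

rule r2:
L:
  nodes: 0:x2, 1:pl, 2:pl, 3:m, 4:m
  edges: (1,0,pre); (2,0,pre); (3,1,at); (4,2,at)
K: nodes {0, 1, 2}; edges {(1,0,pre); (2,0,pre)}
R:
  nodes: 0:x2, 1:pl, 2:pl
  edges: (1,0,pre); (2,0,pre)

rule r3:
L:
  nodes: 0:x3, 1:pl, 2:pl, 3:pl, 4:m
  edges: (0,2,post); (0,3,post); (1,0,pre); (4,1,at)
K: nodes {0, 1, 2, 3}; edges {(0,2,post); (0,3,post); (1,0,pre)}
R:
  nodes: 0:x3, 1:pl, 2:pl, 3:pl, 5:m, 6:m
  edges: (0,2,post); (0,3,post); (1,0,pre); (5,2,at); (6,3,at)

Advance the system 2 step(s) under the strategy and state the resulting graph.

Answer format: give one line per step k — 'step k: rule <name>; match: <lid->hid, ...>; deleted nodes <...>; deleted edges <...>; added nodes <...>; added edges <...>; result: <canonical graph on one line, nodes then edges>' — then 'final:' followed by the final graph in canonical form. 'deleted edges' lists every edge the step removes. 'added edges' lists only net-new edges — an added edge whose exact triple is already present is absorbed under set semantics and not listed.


step 1: rule r1; match: 0->5, 1->1, 2->0, 3->4, 4->10; deleted nodes 10; deleted edges (10,1,at); added nodes 15, 16; added edges (15,0,at); (16,4,at); result: nodes: 0:pl, 1:pl, 4:pl, 5:x1, 6:x2, 8:x3, 11:m, 12:m, 13:m, 14:m, 15:m, 16:m edges: (0,6,pre); (0,8,pre); (1,5,pre); (1,6,pre); (5,0,post); (5,4,post); (8,1,post); (8,4,post); (11,1,at); (12,1,at); (13,0,at); (14,1,at); (15,0,at); (16,4,at)
step 2: rule r1; match: 0->5, 1->1, 2->0, 3->4, 4->11; deleted nodes 11; deleted edges (11,1,at); added nodes 17, 18; added edges (17,0,at); (18,4,at); result: nodes: 0:pl, 1:pl, 4:pl, 5:x1, 6:x2, 8:x3, 12:m, 13:m, 14:m, 15:m, 16:m, 17:m, 18:m edges: (0,6,pre); (0,8,pre); (1,5,pre); (1,6,pre); (5,0,post); (5,4,post); (8,1,post); (8,4,post); (12,1,at); (13,0,at); (14,1,at); (15,0,at); (16,4,at); (17,0,at); (18,4,at)
final:
nodes: 0:pl, 1:pl, 4:pl, 5:x1, 6:x2, 8:x3, 12:m, 13:m, 14:m, 15:m, 16:m, 17:m, 18:m
edges: (0,6,pre); (0,8,pre); (1,5,pre); (1,6,pre); (5,0,post); (5,4,post); (8,1,post); (8,4,post); (12,1,at); (13,0,at); (14,1,at); (15,0,at); (16,4,at); (17,0,at); (18,4,at)


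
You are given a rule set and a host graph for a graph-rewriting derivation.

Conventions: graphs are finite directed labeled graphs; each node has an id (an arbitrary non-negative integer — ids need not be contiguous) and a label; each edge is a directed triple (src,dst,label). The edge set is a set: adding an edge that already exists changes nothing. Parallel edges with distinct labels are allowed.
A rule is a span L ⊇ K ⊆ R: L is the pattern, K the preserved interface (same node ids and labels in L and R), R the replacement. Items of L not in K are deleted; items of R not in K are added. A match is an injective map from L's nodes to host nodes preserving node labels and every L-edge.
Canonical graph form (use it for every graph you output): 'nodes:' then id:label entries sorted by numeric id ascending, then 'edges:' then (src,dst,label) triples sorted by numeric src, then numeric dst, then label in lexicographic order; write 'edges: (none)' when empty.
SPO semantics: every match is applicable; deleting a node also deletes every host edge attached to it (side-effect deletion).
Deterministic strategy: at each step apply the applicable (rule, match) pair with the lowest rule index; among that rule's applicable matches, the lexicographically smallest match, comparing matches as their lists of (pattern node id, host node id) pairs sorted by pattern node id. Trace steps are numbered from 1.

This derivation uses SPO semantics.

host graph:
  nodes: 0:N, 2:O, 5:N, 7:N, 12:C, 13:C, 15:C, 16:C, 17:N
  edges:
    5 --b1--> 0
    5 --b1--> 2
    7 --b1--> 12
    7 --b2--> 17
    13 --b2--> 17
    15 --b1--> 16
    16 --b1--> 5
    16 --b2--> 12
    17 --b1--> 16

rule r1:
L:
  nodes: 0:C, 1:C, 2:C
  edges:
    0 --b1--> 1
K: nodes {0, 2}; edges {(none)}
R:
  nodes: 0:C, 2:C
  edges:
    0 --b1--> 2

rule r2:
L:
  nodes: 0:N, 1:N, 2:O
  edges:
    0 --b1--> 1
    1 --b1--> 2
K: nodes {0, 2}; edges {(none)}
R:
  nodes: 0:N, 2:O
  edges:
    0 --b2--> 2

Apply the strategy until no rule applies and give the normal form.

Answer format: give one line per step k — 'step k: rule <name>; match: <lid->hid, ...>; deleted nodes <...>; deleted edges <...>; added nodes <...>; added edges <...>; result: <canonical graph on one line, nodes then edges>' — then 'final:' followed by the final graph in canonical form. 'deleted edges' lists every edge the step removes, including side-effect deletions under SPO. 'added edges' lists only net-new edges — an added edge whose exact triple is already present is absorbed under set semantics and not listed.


step 1: rule r1; match: 0->15, 1->16, 2->12; deleted nodes 16; deleted edges (15,16,b1); (16,5,b1); (16,12,b2); (17,16,b1); added nodes (none); added edges (15,12,b1); result: nodes: 0:N, 2:O, 5:N, 7:N, 12:C, 13:C, 15:C, 17:N edges: (5,0,b1); (5,2,b1); (7,12,b1); (7,17,b2); (13,17,b2); (15,12,b1)
step 2: rule r1; match: 0->15, 1->12, 2->13; deleted nodes 12; deleted edges (7,12,b1); (15,12,b1); added nodes (none); added edges (15,13,b1); result: nodes: 0:N, 2:O, 5:N, 7:N, 13:C, 15:C, 17:N edges: (5,0,b1); (5,2,b1); (7,17,b2); (13,17,b2); (15,13,b1)
final:
nodes: 0:N, 2:O, 5:N, 7:N, 13:C, 15:C, 17:N
edges: (5,0,b1); (5,2,b1); (7,17,b2); (13,17,b2); (15,13,b1)


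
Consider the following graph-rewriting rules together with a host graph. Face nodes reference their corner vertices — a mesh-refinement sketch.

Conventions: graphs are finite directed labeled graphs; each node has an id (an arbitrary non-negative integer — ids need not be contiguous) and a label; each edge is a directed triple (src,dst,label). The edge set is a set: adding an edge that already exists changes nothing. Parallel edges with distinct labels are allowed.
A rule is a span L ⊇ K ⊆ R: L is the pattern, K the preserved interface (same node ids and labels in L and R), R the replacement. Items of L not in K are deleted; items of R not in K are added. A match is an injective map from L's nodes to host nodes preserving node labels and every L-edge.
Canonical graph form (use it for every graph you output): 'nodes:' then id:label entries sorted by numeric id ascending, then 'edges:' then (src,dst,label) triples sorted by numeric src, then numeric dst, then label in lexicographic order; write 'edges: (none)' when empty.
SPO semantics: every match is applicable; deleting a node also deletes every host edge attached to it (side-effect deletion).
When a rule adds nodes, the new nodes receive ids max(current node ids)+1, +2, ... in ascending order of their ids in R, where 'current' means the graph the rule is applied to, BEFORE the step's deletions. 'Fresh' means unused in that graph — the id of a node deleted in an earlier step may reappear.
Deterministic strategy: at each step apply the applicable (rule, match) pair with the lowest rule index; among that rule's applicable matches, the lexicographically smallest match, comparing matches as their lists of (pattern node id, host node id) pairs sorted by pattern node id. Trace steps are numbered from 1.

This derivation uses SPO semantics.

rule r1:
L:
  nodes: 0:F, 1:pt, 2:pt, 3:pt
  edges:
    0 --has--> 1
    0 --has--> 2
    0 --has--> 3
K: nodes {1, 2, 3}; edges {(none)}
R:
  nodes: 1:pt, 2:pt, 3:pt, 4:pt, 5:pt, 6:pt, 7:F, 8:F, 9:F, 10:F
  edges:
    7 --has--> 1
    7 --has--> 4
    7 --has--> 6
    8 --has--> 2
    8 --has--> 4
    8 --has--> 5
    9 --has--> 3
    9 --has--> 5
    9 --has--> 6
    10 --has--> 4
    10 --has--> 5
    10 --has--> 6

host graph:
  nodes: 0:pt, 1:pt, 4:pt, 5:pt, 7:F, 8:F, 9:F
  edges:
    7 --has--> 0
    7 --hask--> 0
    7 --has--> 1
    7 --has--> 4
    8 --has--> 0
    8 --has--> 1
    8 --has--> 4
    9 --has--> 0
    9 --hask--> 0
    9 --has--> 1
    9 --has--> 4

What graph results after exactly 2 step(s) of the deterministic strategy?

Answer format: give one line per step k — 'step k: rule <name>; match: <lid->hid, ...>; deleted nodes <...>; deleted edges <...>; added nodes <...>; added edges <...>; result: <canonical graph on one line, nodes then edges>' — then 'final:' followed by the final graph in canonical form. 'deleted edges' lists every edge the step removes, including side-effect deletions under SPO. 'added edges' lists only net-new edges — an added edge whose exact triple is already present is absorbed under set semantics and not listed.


step 1: rule r1; match: 0->7, 1->0, 2->1, 3->4; deleted nodes 7; deleted edges (7,0,has); (7,0,hask); (7,1,has); (7,4,has); added nodes 10, 11, 12, 13, 14, 15, 16; added edges (13,0,has); (13,10,has); (13,12,has); (14,1,has); (14,10,has); (14,11,has); (15,4,has); (15,11,has); (15,12,has); (16,10,has); (16,11,has); (16,12,has); result: nodes: 0:pt, 1:pt, 4:pt, 5:pt, 8:F, 9:F, 10:pt, 11:pt, 12:pt, 13:F, 14:F, 15:F, 16:F edges: (8,0,has); (8,1,has); (8,4,has); (9,0,has); (9,0,hask); (9,1,has); (9,4,has); (13,0,has); (13,10,has); (13,12,has); (14,1,has); (14,10,has); (14,11,has); (15,4,has); (15,11,has); (15,12,has); (16,10,has); (16,11,has); (16,12,has)
step 2: rule r1; match: 0->8, 1->0, 2->1, 3->4; deleted nodes 8; deleted edges (8,0,has); (8,1,has); (8,4,has); added nodes 17, 18, 19, 20, 21, 22, 23; added edges (20,0,has); (20,17,has); (20,19,has); (21,1,has); (21,17,has); (21,18,has); (22,4,has); (22,18,has); (22,19,has); (23,17,has); (23,18,has); (23,19,has); result: nodes: 0:pt, 1:pt, 4:pt, 5:pt, 9:F, 10:pt, 11:pt, 12:pt, 13:F, 14:F, 15:F, 16:F, 17:pt, 18:pt, 19:pt, 20:F, 21:F, 22:F, 23:F edges: (9,0,has); (9,0,hask); (9,1,has); (9,4,has); (13,0,has); (13,10,has); (13,12,has); (14,1,has); (14,10,has); (14,11,has); (15,4,has); (15,11,has); (15,12,has); (16,10,has); (16,11,has); (16,12,has); (20,0,has); (20,17,has); (20,19,has); (21,1,has); (21,17,has); (21,18,has); (22,4,has); (22,18,has); (22,19,has); (23,17,has); (23,18,has); (23,19,has)
final:
nodes: 0:pt, 1:pt, 4:pt, 5:pt, 9:F, 10:pt, 11:pt, 12:pt, 13:F, 14:F, 15:F, 16:F, 17:pt, 18:pt, 19:pt, 20:F, 21:F, 22:F, 23:F
edges: (9,0,has); (9,0,hask); (9,1,has); (9,4,has); (13,0,has); (13,10,has); (13,12,has); (14,1,has); (14,10,has); (14,11,has); (15,4,has); (15,11,has); (15,12,has); (16,10,has); (16,11,has); (16,12,has); (20,0,has); (20,17,has); (20,19,has); (21,1,has); (21,17,has); (21,18,has); (22,4,has); (22,18,has); (22,19,has); (23,17,has); (23,18,has); (23,19,has)


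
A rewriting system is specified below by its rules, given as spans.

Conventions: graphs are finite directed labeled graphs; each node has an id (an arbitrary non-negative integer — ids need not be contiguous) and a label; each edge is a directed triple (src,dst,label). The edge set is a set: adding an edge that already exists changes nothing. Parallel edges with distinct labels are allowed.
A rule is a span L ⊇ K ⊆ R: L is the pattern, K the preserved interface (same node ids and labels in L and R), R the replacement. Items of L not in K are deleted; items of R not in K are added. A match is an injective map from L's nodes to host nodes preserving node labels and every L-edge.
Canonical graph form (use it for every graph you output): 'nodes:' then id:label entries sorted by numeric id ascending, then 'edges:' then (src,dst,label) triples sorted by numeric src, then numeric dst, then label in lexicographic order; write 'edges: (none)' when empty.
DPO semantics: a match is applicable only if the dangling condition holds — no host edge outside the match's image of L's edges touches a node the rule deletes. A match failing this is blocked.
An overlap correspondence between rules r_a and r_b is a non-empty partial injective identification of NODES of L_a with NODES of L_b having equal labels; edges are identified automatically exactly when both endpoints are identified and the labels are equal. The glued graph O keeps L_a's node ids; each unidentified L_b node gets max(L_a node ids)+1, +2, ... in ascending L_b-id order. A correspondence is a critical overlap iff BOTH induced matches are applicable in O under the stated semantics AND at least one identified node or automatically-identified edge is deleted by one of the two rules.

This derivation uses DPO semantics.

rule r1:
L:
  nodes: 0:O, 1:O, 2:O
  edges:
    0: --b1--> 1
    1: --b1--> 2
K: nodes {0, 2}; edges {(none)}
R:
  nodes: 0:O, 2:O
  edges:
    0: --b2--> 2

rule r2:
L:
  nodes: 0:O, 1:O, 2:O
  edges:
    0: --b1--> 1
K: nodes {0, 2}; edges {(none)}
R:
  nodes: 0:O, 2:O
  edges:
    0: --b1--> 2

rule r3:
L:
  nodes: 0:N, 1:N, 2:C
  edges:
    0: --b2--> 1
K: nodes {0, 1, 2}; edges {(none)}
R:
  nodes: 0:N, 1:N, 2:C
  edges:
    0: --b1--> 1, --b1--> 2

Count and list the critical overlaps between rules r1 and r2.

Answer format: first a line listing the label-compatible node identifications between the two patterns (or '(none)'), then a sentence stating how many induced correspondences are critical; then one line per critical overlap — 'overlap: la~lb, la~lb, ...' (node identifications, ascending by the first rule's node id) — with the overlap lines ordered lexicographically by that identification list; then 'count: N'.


label-compatible node identifications between L(r1) and L(r2): 0~0, 0~1, 0~2, 1~0, 1~1, 1~2, 2~0, 2~1, 2~2
5 of the induced correspondences are critical overlaps of r1 and r2.
overlap: 0~0, 1~2
overlap: 0~2, 1~0, 2~1
overlap: 1~0, 2~1
overlap: 1~2
overlap: 1~2, 2~0
count: 5


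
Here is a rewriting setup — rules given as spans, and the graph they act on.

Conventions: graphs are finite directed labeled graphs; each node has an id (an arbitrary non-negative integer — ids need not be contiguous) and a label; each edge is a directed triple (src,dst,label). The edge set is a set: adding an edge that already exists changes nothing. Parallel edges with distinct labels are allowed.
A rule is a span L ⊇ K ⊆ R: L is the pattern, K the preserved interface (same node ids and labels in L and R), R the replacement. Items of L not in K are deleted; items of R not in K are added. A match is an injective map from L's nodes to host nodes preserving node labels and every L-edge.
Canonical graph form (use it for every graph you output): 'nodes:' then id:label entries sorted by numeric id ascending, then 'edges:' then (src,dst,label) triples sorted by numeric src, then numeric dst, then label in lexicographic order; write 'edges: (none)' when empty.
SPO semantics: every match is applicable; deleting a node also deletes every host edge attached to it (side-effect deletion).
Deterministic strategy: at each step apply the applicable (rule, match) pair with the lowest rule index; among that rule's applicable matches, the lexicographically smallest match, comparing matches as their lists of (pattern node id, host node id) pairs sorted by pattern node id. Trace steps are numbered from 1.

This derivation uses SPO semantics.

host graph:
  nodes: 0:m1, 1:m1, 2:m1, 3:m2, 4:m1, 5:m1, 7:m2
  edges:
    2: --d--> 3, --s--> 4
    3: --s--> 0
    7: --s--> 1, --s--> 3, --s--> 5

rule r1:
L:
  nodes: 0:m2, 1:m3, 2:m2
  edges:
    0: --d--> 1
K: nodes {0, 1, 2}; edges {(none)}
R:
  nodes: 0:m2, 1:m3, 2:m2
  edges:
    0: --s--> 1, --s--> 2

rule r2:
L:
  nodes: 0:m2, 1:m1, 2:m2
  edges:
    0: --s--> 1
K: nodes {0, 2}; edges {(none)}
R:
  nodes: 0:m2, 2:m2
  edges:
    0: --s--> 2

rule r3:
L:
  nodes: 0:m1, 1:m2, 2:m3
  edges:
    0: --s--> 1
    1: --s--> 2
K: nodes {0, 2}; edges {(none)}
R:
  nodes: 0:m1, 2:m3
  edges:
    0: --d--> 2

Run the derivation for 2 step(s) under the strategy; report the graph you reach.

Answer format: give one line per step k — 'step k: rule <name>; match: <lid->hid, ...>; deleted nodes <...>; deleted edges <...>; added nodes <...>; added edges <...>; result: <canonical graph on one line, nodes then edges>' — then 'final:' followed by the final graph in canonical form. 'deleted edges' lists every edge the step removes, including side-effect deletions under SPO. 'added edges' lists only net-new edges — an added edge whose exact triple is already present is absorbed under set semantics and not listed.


step 1: rule r2; match: 0->3, 1->0, 2->7; deleted nodes 0; deleted edges (3,0,s); added nodes (none); added edges (3,7,s); result: nodes: 1:m1, 2:m1, 3:m2, 4:m1, 5:m1, 7:m2 edges: (2,3,d); (2,4,s); (3,7,s); (7,1,s); (7,3,s); (7,5,s)
step 2: rule r2; match: 0->7, 1->1, 2->3; deleted nodes 1; deleted edges (7,1,s); added nodes (none); added edges (none); result: nodes: 2:m1, 3:m2, 4:m1, 5:m1, 7:m2 edges: (2,3,d); (2,4,s); (3,7,s); (7,3,s); (7,5,s)
final:
nodes: 2:m1, 3:m2, 4:m1, 5:m1, 7:m2
edges: (2,3,d); (2,4,s); (3,7,s); (7,3,s); (7,5,s)


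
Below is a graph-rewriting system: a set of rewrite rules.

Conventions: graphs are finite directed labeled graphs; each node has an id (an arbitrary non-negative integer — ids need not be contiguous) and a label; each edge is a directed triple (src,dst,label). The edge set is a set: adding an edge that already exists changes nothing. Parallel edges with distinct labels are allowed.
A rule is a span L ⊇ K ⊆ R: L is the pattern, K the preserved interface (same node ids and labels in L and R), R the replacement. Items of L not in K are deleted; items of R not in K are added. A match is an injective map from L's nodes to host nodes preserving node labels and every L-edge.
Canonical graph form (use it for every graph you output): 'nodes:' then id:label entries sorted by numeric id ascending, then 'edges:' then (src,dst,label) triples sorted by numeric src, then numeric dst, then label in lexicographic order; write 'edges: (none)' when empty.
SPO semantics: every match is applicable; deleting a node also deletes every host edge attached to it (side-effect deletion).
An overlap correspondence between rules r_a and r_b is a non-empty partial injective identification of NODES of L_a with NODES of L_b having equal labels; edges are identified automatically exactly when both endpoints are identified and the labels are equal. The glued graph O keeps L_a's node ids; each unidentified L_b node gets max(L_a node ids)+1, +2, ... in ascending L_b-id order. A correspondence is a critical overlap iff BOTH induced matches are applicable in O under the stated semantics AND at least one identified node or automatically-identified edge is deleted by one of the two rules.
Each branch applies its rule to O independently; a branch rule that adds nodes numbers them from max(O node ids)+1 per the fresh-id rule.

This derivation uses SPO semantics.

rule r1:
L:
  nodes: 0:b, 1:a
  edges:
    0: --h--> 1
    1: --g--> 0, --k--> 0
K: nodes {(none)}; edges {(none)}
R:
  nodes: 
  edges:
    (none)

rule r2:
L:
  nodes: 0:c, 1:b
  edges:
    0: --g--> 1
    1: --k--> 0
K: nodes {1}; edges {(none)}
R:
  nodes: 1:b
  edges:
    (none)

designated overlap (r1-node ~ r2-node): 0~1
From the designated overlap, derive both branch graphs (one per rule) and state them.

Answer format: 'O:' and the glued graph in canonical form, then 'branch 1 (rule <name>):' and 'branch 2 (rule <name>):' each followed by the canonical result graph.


O:
nodes: 0:b, 1:a, 2:c
edges: (0,1,h); (0,2,k); (1,0,g); (1,0,k); (2,0,g)
branch 1 (rule r1):
nodes: 2:c
edges: (none)
branch 2 (rule r2):
nodes: 0:b, 1:a
edges: (0,1,h); (1,0,g); (1,0,k)


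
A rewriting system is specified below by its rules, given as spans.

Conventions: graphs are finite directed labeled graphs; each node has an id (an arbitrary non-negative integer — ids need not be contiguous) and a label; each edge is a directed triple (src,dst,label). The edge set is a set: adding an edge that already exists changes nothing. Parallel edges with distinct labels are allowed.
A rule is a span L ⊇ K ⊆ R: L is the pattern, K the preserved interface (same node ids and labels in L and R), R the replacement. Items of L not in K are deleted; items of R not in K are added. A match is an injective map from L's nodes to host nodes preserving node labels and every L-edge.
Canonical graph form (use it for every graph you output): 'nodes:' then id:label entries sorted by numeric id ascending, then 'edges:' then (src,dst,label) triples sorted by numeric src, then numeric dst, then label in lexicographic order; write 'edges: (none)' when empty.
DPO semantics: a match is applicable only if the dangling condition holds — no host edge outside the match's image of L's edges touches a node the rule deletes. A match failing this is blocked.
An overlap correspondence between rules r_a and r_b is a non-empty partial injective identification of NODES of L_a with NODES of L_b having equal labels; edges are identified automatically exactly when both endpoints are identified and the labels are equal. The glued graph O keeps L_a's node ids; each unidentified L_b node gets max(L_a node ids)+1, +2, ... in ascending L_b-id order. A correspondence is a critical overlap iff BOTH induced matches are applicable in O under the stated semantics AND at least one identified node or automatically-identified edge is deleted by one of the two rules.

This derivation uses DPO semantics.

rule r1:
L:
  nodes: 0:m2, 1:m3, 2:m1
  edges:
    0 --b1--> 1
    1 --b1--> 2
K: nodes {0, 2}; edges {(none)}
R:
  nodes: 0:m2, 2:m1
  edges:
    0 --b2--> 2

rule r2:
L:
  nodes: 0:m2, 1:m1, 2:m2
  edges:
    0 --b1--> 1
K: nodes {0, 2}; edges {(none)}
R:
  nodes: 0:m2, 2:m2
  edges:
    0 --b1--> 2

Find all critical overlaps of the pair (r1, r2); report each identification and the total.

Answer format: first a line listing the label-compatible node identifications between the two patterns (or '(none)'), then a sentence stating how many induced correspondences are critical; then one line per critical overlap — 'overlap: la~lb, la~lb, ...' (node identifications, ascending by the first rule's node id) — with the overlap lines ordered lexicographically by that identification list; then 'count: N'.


label-compatible node identifications between L(r1) and L(r2): 0~0, 0~2, 2~1
0 of the induced correspondences are critical overlaps of r1 and r2.
count: 0
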